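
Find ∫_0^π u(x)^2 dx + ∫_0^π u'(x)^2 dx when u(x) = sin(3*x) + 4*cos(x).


||u||_{H^1(0,π)}^2 = 21*π

u'(x) = -4*sin(x) + 3*cos(3*x).
Expand u² and (u')² and integrate term by term on (0, π), using: for integers n ≥ 1, ∫_0^π sin²(nx) dx = ∫_0^π cos²(nx) dx = π/2; for n ≠ n', ∫_0^π sin(nx)sin(n'x) dx = ∫_0^π cos(nx)cos(n'x) dx = 0; and by product-to-sum, ∫_0^π sin(nx)cos(n'x) dx = ½∫_0^π [sin((n+n')x) + sin((n−n')x)] dx, which is 0 when n+n' is even and 2n/(n²−n'²) when n+n' is odd (it need not vanish on (0, π)).
  u² squared terms: (4)²·∫cos(x)² dx = 16·π/2 = 8*π;  (1)²·∫sin(3x)² dx = 1·π/2 = π/2.
  u² cross terms: 2·(4)·(1)·∫cos(x)·sin(3x) dx = 8·(0) = 0.
  So ∫_0^π u² dx = 8*π + π/2 + 0 = 17*π/2.
  (u')² squared terms: (-4)²·∫sin(x)² dx = 16·π/2 = 8*π;  (3)²·∫cos(3x)² dx = 9·π/2 = 9*π/2.
  (u')² cross terms: 2·(-4)·(3)·∫sin(x)·cos(3x) dx = -24·(0) = 0.
  So ∫_0^π (u')² dx = 8*π + 9*π/2 + 0 = 25*π/2.
||u||_{H^1}^2 = (17*π/2) + (25*π/2) = 21*π.


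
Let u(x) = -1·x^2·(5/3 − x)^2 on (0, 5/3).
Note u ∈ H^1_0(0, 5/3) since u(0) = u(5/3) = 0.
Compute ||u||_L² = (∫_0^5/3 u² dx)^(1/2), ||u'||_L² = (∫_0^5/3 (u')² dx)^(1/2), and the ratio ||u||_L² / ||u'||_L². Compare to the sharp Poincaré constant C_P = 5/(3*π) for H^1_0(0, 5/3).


||u||_L² / ||u'||_L² = 5*sqrt(3)/18 < C_P = 5/(3*π).

u(x) = -1·x^2·(5/3 − x)^2, so u'(x) = 2*x*(-18*x^2 + 45*x - 25)/9.
u(x) = -1·x^2·(5/3 − x)^2 vanishes at x = 0 and x = 5/3, so u ∈ H^1_0(0, 5/3). Differentiate via the product rule and integrate the resulting polynomials term by term.
  ∫_0^5/3 u² dx = ∫_0^5/3 (x^8 - 20*x^7/3 + 50*x^6/3 - 500*x^5/27 + 625*x^4/81) dx. Term by term:
    ∫_0^5/3 x^8 dx = 1953125/177147;  ∫_0^5/3 -20*x^7/3 dx = -1953125/39366;  ∫_0^5/3 50*x^6/3 dx = 3906250/45927;
    ∫_0^5/3 -500*x^5/27 dx = -3906250/59049;  ∫_0^5/3 625*x^4/81 dx = 390625/19683.
  Sum: 1953125/177147 − 1953125/39366 + 3906250/45927 − 3906250/59049 + 390625/19683 = 390625/2480058.
  ∫_0^5/3 (u')² dx = ∫_0^5/3 (16*x^6 - 80*x^5 + 1300*x^4/9 - 1000*x^3/9 + 2500*x^2/81) dx. Term by term:
    ∫_0^5/3 16*x^6 dx = 1250000/15309;  ∫_0^5/3 -80*x^5 dx = -625000/2187;  ∫_0^5/3 1300*x^4/9 dx = 812500/2187;
    ∫_0^5/3 -1000*x^3/9 dx = -156250/729;  ∫_0^5/3 2500*x^2/81 dx = 312500/6561.
  Sum: 1250000/15309 − 625000/2187 + 812500/2187 − 156250/729 + 312500/6561 = 31250/45927.
∫_0^5/3 u² dx = 390625/2480058, so ||u||_L² = 625*sqrt(42)/10206.
∫_0^5/3 (u')² dx = 31250/45927, so ||u'||_L² = 125*sqrt(14)/567.
Ratio ||u||_L² / ||u'||_L² = 5*sqrt(3)/18.
Sharp Poincaré constant on H^1_0(0, 5/3) is C_P = L/π = 5/(3*π), achieved by sin(3*π/5·x).
A polynomial bump cannot attain the sharp Poincaré constant (only the first sine eigenfunction does), so the ratio is strictly less than C_P, consistent with ||u||_L² ≤ C_P ||u'||_L².


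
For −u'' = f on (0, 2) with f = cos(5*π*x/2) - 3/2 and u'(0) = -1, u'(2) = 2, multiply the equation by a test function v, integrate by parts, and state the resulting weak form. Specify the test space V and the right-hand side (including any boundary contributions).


V = H^1(0, 2) (v unrestricted at boundary; u is determined up to an additive constant); weak form: ∫_0^2 u'v' dx = ∫_0^2 (cos(5*π*x/2) - 3/2) v dx + 2·v(2) + v(0) for all v ∈ V.

Multiply both sides by a test function v and integrate from 0 to 2:
  ∫_0^2 −u''(x) v(x) dx = ∫_0^2 f(x) v(x) dx.
Integrate the LHS by parts once:
  ∫_0^2 −u'' v dx = −[u'(x) v(x)]_0^2 + ∫_0^2 u'(x) v'(x) dx.
Thus ∫_0^2 u'(x) v'(x) dx = ∫_0^2 f(x) v(x) dx + [u'(x) v(x)]_0^2.
Choose V so that boundary terms are either known or forced to vanish.
u has inhomogeneous Neumann u'(0) = -1, u'(2) = 2. [u' v]_0^2 = (2)·v(2) − (-1)·v(0) = 2·v(2) + v(0). Take V = H^1(0, 2); boundary term becomes part of RHS.
Weak formulation: find u (satisfying any essential BC) such that ∫_0^2 u'(x) v'(x) dx = ∫_0^2 f v dx + 2·v(2) + v(0) for all v ∈ V (Neumann data are natural BCs: they enter the RHS as boundary terms).
Substituting f(x) = cos(5*π*x/2) - 3/2, the right-hand side is ∫_0^2 (cos(5*π*x/2) - 3/2) v dx + 2·v(2) + v(0).
Compatibility check (pure Neumann): taking v ≡ 1 ∈ V gives 0 = ∫_0^2 f dx + (2) − (-1), i.e. ∫_0^2 f dx must equal u'(0) − u'(2) = -3. Indeed ∫_0^2 (cos(5*π*x/2) - 3/2) dx = -3, so the data are compatible. The solution is then unique only up to an additive constant (fix it e.g. by requiring ∫_0^2 u dx = 0).


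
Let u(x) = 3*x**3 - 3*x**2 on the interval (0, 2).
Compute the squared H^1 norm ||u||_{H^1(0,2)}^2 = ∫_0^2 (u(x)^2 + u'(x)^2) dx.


||u||_{H^1}^2 = 1488/7

The H^1 norm (squared) on an interval (0, L) is
  ||u||_{H^1}^2 = ∫_0^L u(x)^2 dx + ∫_0^L u'(x)^2 dx.
Compute u'(x) = 9*x**2 - 6*x.
Then u(x)^2 = 9*x**6 - 18*x**5 + 9*x**4 and u'(x)^2 = 81*x**4 - 108*x**3 + 36*x**2.
Integrate each monomial from 0 to 2 using ∫_0^2 c·x^n dx = c·2^(n+1)/(n+1):
  ∫_0^2 u(x)^2 dx = ∫_0^2 (9*x^6 - 18*x^5 + 9*x^4) dx. Term by term:
    ∫_0^2 9*x^6 dx = 1152/7;  ∫_0^2 -18*x^5 dx = -192;  ∫_0^2 9*x^4 dx = 288/5.
  Sum: 1152/7 − 192 + 288/5 = 1056/35.
  ∫_0^2 u'(x)^2 dx = ∫_0^2 (81*x^4 - 108*x^3 + 36*x^2) dx. Term by term:
    ∫_0^2 81*x^4 dx = 2592/5;  ∫_0^2 -108*x^3 dx = -432;  ∫_0^2 36*x^2 dx = 96.
  Sum: 2592/5 − 432 + 96 = 912/5.
Adding: ||u||_{H^1}^2 = 1056/35 + 912/5 = 1488/7.


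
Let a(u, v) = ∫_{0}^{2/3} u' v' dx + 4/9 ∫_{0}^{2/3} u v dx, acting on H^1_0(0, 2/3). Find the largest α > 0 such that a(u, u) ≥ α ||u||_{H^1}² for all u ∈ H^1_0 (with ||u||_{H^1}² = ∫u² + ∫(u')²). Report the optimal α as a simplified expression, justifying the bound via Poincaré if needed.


α = (16 + 81*π^2)/(9*(4 + 9*π^2))

Coercivity of a(·,·) on H^1_0(0, 2/3) means a(u, u) ≥ α ||u||_{H^1}² for every u ∈ H^1_0.
The interval has length L = 2/3, and Poincaré/coercivity depend only on L. Here a(u, u) = ∫(u')² + (4/9)·∫u².
Here 0 < c = 4/9 < 1. The condition a(u,u) ≥ α||u||_{H^1}² reads (1−α)∫(u')² ≥ (α−c)∫u². Any admissible α is ≤ 1 (rapidly oscillating u have ∫u²/∫(u')² → 0), and α = 1 would force 0 ≥ (1−c)∫u², impossible since c < 1; so 1−α > 0. By the sharp Poincaré inequality on H^1_0 of an interval of length L, ∫(u')² ≥ (π/L)²∫u² with equality for the first sine mode sin(π(x−x₀)/L) (x₀ the left endpoint), so the inequality holds for all u iff (1−α)(π/L)² ≥ α − c, i.e. α ≤ ((π/L)² + c)/((π/L)² + 1) = (1 + c(L/π)²)/(1 + (L/π)²). With (π/L)² = 9*π^2/4 and c = 4/9, the largest admissible constant is α = ((π/L)² + c)/((π/L)² + 1).
Simplifying, α = (16 + 81*π^2)/(9*(4 + 9*π^2)).


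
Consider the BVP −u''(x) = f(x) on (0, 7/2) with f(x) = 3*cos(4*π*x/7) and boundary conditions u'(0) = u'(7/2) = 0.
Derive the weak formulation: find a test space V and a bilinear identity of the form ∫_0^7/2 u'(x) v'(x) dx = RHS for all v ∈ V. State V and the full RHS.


V = H^1(0, 7/2) (no boundary constraint on v; u is determined up to an additive constant); weak form: ∫_0^7/2 u'v' dx = ∫_0^7/2 (3*cos(4*π*x/7)) v dx for all v ∈ V.

Multiply both sides by a test function v and integrate from 0 to 7/2:
  ∫_0^7/2 −u''(x) v(x) dx = ∫_0^7/2 f(x) v(x) dx.
Integrate the LHS by parts once:
  ∫_0^7/2 −u'' v dx = −[u'(x) v(x)]_0^7/2 + ∫_0^7/2 u'(x) v'(x) dx.
Thus ∫_0^7/2 u'(x) v'(x) dx = ∫_0^7/2 f(x) v(x) dx + [u'(x) v(x)]_0^7/2.
Choose V so that boundary terms are either known or forced to vanish.
u has homogeneous Neumann: u'(0) = u'(7/2) = 0. So [u' v]_0^7/2 = 0·v(7/2) − 0·v(0) = 0 for any v; take V = H^1(0, 7/2).
Weak formulation: find u (satisfying any essential BC) such that ∫_0^7/2 u'(x) v'(x) dx = ∫_0^7/2 f v dx for all v ∈ V (homogeneous Neumann, so boundary terms vanish).
Substituting f(x) = 3*cos(4*π*x/7), the right-hand side is ∫_0^7/2 (3*cos(4*π*x/7)) v dx.
Compatibility check (pure Neumann): taking v ≡ 1 ∈ V gives 0 = ∫_0^7/2 f dx + (0) − (0), i.e. ∫_0^7/2 f dx must equal u'(0) − u'(7/2) = 0. Indeed ∫_0^7/2 (3*cos(4*π*x/7)) dx = 0, so the data are compatible. The solution is then unique only up to an additive constant (fix it e.g. by requiring ∫_0^7/2 u dx = 0).


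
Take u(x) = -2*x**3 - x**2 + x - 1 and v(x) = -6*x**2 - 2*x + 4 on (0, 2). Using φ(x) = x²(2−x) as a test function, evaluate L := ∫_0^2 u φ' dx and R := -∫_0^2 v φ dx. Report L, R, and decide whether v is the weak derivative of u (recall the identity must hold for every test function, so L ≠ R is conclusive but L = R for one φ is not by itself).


LHS = 44/3, RHS = 32/3. No, v is not the weak derivative of u.

u(x) = -2*x**3 - x**2 + x - 1, classical derivative u'(x) = -6*x**2 - 2*x + 1.
φ(x) = x²(2−x), so φ'(x) = x*(4 - 3*x).
Note φ(0) = φ(2) = 0, so the boundary term u·φ vanishes.
LHS = ∫_0^2 u(x) φ'(x) dx = ∫_0^2 (6*x^5 - 5*x^4 - 7*x^3 + 7*x^2 - 4*x) dx. Term by term:
  ∫_0^2 6*x^5 dx = 64;  ∫_0^2 -5*x^4 dx = -32;  ∫_0^2 -7*x^3 dx = -28;
  ∫_0^2 7*x^2 dx = 56/3;  ∫_0^2 -4*x dx = -8.
Sum: 64 − 32 − 28 + 56/3 − 8 = 44/3.
So LHS = 44/3.
∫_0^2 v(x) φ(x) dx = ∫_0^2 (6*x^5 - 10*x^4 - 8*x^3 + 8*x^2) dx. Term by term:
  ∫_0^2 6*x^5 dx = 64;  ∫_0^2 -10*x^4 dx = -64;  ∫_0^2 -8*x^3 dx = -32;
  ∫_0^2 8*x^2 dx = 64/3.
Sum: 64 − 64 − 32 + 64/3 = -32/3.
So RHS = -∫_0^2 v(x) φ(x) dx = 32/3.
LHS − RHS = 4 ≠ 0, so the identity fails.
(For a valid weak derivative the identity must hold for EVERY test function, in particular this one. The failure shows v is NOT the weak derivative of u.)
Correct weak derivative would be u'(x) = -6*x**2 - 2*x + 1.


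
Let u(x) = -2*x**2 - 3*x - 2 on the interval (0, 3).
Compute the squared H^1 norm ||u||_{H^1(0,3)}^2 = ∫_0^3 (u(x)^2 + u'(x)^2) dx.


||u||_{H^1}^2 = 4677/5

The H^1 norm (squared) on an interval (0, L) is
  ||u||_{H^1}^2 = ∫_0^L u(x)^2 dx + ∫_0^L u'(x)^2 dx.
Compute u'(x) = -4*x - 3.
Then u(x)^2 = 4*x**4 + 12*x**3 + 17*x**2 + 12*x + 4 and u'(x)^2 = 16*x**2 + 24*x + 9.
Integrate each monomial from 0 to 3 using ∫_0^3 c·x^n dx = c·3^(n+1)/(n+1):
  ∫_0^3 u(x)^2 dx = ∫_0^3 (4*x^4 + 12*x^3 + 17*x^2 + 12*x + 4) dx. Term by term:
    ∫_0^3 4*x^4 dx = 972/5;  ∫_0^3 12*x^3 dx = 243;  ∫_0^3 17*x^2 dx = 153;
    ∫_0^3 12*x dx = 54;  ∫_0^3 4 dx = 12.
  Sum: 972/5 + 243 + 153 + 54 + 12 = 3282/5.
  ∫_0^3 u'(x)^2 dx = ∫_0^3 (16*x^2 + 24*x + 9) dx. Term by term:
    ∫_0^3 16*x^2 dx = 144;  ∫_0^3 24*x dx = 108;  ∫_0^3 9 dx = 27.
  Sum: 144 + 108 + 27 = 279.
Adding: ||u||_{H^1}^2 = 3282/5 + 279 = 4677/5.


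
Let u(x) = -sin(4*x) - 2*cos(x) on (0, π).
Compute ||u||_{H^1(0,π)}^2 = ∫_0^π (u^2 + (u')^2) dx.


||u||_{H^1(0,π)}^2 = 64/15 + 25*π/2

u'(x) = 2*sin(x) - 4*cos(4*x).
Expand u² and (u')² and integrate term by term on (0, π), using: for integers n ≥ 1, ∫_0^π sin²(nx) dx = ∫_0^π cos²(nx) dx = π/2; for n ≠ n', ∫_0^π sin(nx)sin(n'x) dx = ∫_0^π cos(nx)cos(n'x) dx = 0; and by product-to-sum, ∫_0^π sin(nx)cos(n'x) dx = ½∫_0^π [sin((n+n')x) + sin((n−n')x)] dx, which is 0 when n+n' is even and 2n/(n²−n'²) when n+n' is odd (it need not vanish on (0, π)).
  u² squared terms: (-1)²·∫sin(4x)² dx = 1·π/2 = π/2;  (-2)²·∫cos(x)² dx = 4·π/2 = 2*π.
  u² cross terms: 2·(-1)·(-2)·∫sin(4x)·cos(x) dx = 4·(8/15) = 32/15.
  So ∫_0^π u² dx = π/2 + 2*π + 32/15 = 32/15 + 5*π/2.
  (u')² squared terms: (-4)²·∫cos(4x)² dx = 16·π/2 = 8*π;  (2)²·∫sin(x)² dx = 4·π/2 = 2*π.
  (u')² cross terms: 2·(-4)·(2)·∫cos(4x)·sin(x) dx = -16·(-2/15) = 32/15.
  So ∫_0^π (u')² dx = 8*π + 2*π + 32/15 = 32/15 + 10*π.
||u||_{H^1}^2 = (32/15 + 5*π/2) + (32/15 + 10*π) = 64/15 + 25*π/2.


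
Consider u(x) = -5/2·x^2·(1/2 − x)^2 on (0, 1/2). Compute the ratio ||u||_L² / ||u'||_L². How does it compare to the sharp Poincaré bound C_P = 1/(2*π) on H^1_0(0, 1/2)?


||u||_L² / ||u'||_L² = sqrt(3)/12 < C_P = 1/(2*π).

u(x) = -5/2·x^2·(1/2 − x)^2, so u'(x) = 5*x*(-8*x^2 + 6*x - 1)/4.
u(x) = -5/2·x^2·(1/2 − x)^2 vanishes at x = 0 and x = 1/2, so u ∈ H^1_0(0, 1/2). Differentiate via the product rule and integrate the resulting polynomials term by term.
  ∫_0^1/2 u² dx = ∫_0^1/2 (25*x^8/4 - 25*x^7/2 + 75*x^6/8 - 25*x^5/8 + 25*x^4/64) dx. Term by term:
    ∫_0^1/2 25*x^8/4 dx = 25/18432;  ∫_0^1/2 -25*x^7/2 dx = -25/4096;  ∫_0^1/2 75*x^6/8 dx = 75/7168;
    ∫_0^1/2 -25*x^5/8 dx = -25/3072;  ∫_0^1/2 25*x^4/64 dx = 5/2048.
  Sum: 25/18432 − 25/4096 + 75/7168 − 25/3072 + 5/2048 = 5/258048.
  ∫_0^1/2 (u')² dx = ∫_0^1/2 (100*x^6 - 150*x^5 + 325*x^4/4 - 75*x^3/4 + 25*x^2/16) dx. Term by term:
    ∫_0^1/2 100*x^6 dx = 25/224;  ∫_0^1/2 -150*x^5 dx = -25/64;  ∫_0^1/2 325*x^4/4 dx = 65/128;
    ∫_0^1/2 -75*x^3/4 dx = -75/256;  ∫_0^1/2 25*x^2/16 dx = 25/384.
  Sum: 25/224 − 25/64 + 65/128 − 75/256 + 25/384 = 5/5376.
∫_0^1/2 u² dx = 5/258048, so ||u||_L² = sqrt(35)/1344.
∫_0^1/2 (u')² dx = 5/5376, so ||u'||_L² = sqrt(105)/336.
Ratio ||u||_L² / ||u'||_L² = sqrt(3)/12.
Sharp Poincaré constant on H^1_0(0, 1/2) is C_P = L/π = 1/(2*π), achieved by sin(2*π·x).
A polynomial bump cannot attain the sharp Poincaré constant (only the first sine eigenfunction does), so the ratio is strictly less than C_P, consistent with ||u||_L² ≤ C_P ||u'||_L².


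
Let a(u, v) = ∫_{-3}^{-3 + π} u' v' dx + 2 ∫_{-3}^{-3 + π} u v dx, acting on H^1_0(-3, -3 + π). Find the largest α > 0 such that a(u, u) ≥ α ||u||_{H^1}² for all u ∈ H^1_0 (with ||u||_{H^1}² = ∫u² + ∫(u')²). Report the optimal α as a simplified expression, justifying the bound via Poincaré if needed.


α = 1

Coercivity of a(·,·) on H^1_0(-3, -3 + π) means a(u, u) ≥ α ||u||_{H^1}² for every u ∈ H^1_0.
The interval has length L = π, and Poincaré/coercivity depend only on L. Here a(u, u) = ∫(u')² + (2)·∫u².
Here c = 2 ≥ 1, so a(u,u) = ∫(u')² + c∫u² ≥ ∫(u')² + ∫u² = ||u||_{H^1}², i.e. α = 1 works. No larger α is possible: a(u,u) ≥ α||u||_{H^1}² means (1−α)∫(u')² ≥ (α−c)∫u², and for the modes u_n = sin(nπ(x−x₀)/L) (x₀ the left endpoint) one has ∫u_n²/∫(u_n')² = (L/(nπ))² → 0, so a(u_n,u_n)/||u_n||_{H^1}² → 1. Hence the optimal constant is α = 1.
Therefore α = 1.


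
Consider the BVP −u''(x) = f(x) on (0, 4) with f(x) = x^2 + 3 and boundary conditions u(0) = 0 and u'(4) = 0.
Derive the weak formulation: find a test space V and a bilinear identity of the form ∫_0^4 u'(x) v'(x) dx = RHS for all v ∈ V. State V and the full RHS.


V = {v ∈ H^1(0, 4) : v(0) = 0} (test functions vanish at x = 0 where u is specified); weak form: ∫_0^4 u'v' dx = ∫_0^4 (x^2 + 3) v dx for all v ∈ V.

Multiply both sides by a test function v and integrate from 0 to 4:
  ∫_0^4 −u''(x) v(x) dx = ∫_0^4 f(x) v(x) dx.
Integrate the LHS by parts once:
  ∫_0^4 −u'' v dx = −[u'(x) v(x)]_0^4 + ∫_0^4 u'(x) v'(x) dx.
Thus ∫_0^4 u'(x) v'(x) dx = ∫_0^4 f(x) v(x) dx + [u'(x) v(x)]_0^4.
Choose V so that boundary terms are either known or forced to vanish.
Mixed BC: u(0) = 0 (Dirichlet) and u'(4) = 0 (Neumann). Define V = {v ∈ H^1(0, 4) : v(0) = 0}. Then [u' v]_0^4 = u'(4)·v(4) − u'(0)·0 = 0.
Weak formulation: find u (satisfying any essential BC) such that ∫_0^4 u'(x) v'(x) dx = ∫_0^4 f v dx for all v ∈ V (Dirichlet at 0 absorbed into V; the Neumann datum at x = 4 is zero, so no boundary term remains).
Substituting f(x) = x^2 + 3, the right-hand side is ∫_0^4 (x^2 + 3) v dx.


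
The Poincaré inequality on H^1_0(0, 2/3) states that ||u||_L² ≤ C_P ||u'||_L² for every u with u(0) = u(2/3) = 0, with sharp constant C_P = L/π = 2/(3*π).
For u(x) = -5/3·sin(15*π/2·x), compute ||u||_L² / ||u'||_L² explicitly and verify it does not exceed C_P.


||u||_L² / ||u'||_L² = 2/(15*π) < C_P = 2/(3*π).

u(x) = -5/3·sin(15*π/2·x), so u'(x) = -25*π*cos(15*π*x/2)/2.
Writing u(x) = A·sin(kπx/L) with A = -5/3 and k = 5, use ∫_0^L sin²(kπx/L) dx = L/2 and ∫_0^L cos²(kπx/L) dx = L/2.
u² = 25/9·sin²(15*π/2·x) and (u')² = 625*π^2/4·cos²(15*π/2·x), and each of sin², cos² integrates to L/2 = 1/3 over (0, 2/3).
∫_0^2/3 u² dx = 25/27, so ||u||_L² = 5*sqrt(3)/9.
∫_0^2/3 (u')² dx = 625*π^2/12, so ||u'||_L² = 25*sqrt(3)*π/6.
Ratio ||u||_L² / ||u'||_L² = 2/(15*π).
Sharp Poincaré constant on H^1_0(0, 2/3) is C_P = L/π = 2/(3*π), achieved by sin(3*π/2·x).
This is the k = 5 harmonic; the ratio L/(kπ) is strictly less than C_P = L/π, consistent with the sharp inequality ||u||_L² ≤ C_P ||u'||_L².


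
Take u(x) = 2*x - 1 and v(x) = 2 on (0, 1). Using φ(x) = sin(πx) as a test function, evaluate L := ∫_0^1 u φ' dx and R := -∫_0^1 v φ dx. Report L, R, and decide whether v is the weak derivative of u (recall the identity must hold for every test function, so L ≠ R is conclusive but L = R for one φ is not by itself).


LHS = -4/π, RHS = -4/π. Yes, v = u' weakly.

u(x) = 2*x - 1, classical derivative u'(x) = 2.
φ(x) = sin(πx), so φ'(x) = π*cos(π*x).
Note φ(0) = φ(1) = 0, so the boundary term u·φ vanishes.
LHS = ∫_0^1 u(x) φ'(x) dx = ∫_0^1 (2*π*x*cos(π*x) - π*cos(π*x)) dx. Term by term:
  ∫_0^1 -π*cos(π*x) dx = 0;  ∫_0^1 2*π*x*cos(π*x) dx = -4/π.
Sum: 0 − 4/π = -4/π.
So LHS = -4/π.
∫_0^1 v(x) φ(x) dx = ∫_0^1 (2*sin(π*x)) dx. Term by term:
  ∫_0^1 2*sin(π*x) dx = 4/π.
So RHS = -∫_0^1 v(x) φ(x) dx = -4/π.
LHS = RHS, so the identity holds for this test φ.
Moreover u is smooth here and v(x) = u'(x) = 2 pointwise, so the identity holds for every test function. Hence v is the weak derivative of u.


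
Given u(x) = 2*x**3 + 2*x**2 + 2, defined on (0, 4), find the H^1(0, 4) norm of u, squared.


||u||_{H^1}^2 = 569680/21

The H^1 norm (squared) on an interval (0, L) is
  ||u||_{H^1}^2 = ∫_0^L u(x)^2 dx + ∫_0^L u'(x)^2 dx.
Compute u'(x) = 6*x**2 + 4*x.
Then u(x)^2 = 4*x**6 + 8*x**5 + 4*x**4 + 8*x**3 + 8*x**2 + 4 and u'(x)^2 = 36*x**4 + 48*x**3 + 16*x**2.
Integrate each monomial from 0 to 4 using ∫_0^4 c·x^n dx = c·4^(n+1)/(n+1):
  ∫_0^4 u(x)^2 dx = ∫_0^4 (4*x^6 + 8*x^5 + 4*x^4 + 8*x^3 + 8*x^2 + 4) dx. Term by term:
    ∫_0^4 4*x^6 dx = 65536/7;  ∫_0^4 8*x^5 dx = 16384/3;  ∫_0^4 4*x^4 dx = 4096/5;
    ∫_0^4 8*x^3 dx = 512;  ∫_0^4 8*x^2 dx = 512/3;  ∫_0^4 4 dx = 16.
  Sum: 65536/7 + 16384/3 + 4096/5 + 512 + 512/3 + 16 = 571952/35.
  ∫_0^4 u'(x)^2 dx = ∫_0^4 (36*x^4 + 48*x^3 + 16*x^2) dx. Term by term:
    ∫_0^4 36*x^4 dx = 36864/5;  ∫_0^4 48*x^3 dx = 3072;  ∫_0^4 16*x^2 dx = 1024/3.
  Sum: 36864/5 + 3072 + 1024/3 = 161792/15.
Adding: ||u||_{H^1}^2 = 571952/35 + 161792/15 = 569680/21.


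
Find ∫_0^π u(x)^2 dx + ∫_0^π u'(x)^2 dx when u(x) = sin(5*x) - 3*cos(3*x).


||u||_{H^1(0,π)}^2 = 58*π

u'(x) = 9*sin(3*x) + 5*cos(5*x).
Expand u² and (u')² and integrate term by term on (0, π), using: for integers n ≥ 1, ∫_0^π sin²(nx) dx = ∫_0^π cos²(nx) dx = π/2; for n ≠ n', ∫_0^π sin(nx)sin(n'x) dx = ∫_0^π cos(nx)cos(n'x) dx = 0; and by product-to-sum, ∫_0^π sin(nx)cos(n'x) dx = ½∫_0^π [sin((n+n')x) + sin((n−n')x)] dx, which is 0 when n+n' is even and 2n/(n²−n'²) when n+n' is odd (it need not vanish on (0, π)).
  u² squared terms: (-3)²·∫cos(3x)² dx = 9·π/2 = 9*π/2;  (1)²·∫sin(5x)² dx = 1·π/2 = π/2.
  u² cross terms: 2·(-3)·(1)·∫cos(3x)·sin(5x) dx = -6·(0) = 0.
  So ∫_0^π u² dx = 9*π/2 + π/2 + 0 = 5*π.
  (u')² squared terms: (5)²·∫cos(5x)² dx = 25·π/2 = 25*π/2;  (9)²·∫sin(3x)² dx = 81·π/2 = 81*π/2.
  (u')² cross terms: 2·(5)·(9)·∫cos(5x)·sin(3x) dx = 90·(0) = 0.
  So ∫_0^π (u')² dx = 25*π/2 + 81*π/2 + 0 = 53*π.
||u||_{H^1}^2 = (5*π) + (53*π) = 58*π.


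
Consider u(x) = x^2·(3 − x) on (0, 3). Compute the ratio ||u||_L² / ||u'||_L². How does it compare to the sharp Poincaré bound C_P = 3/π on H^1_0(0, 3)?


||u||_L² / ||u'||_L² = 3*sqrt(14)/14 < C_P = 3/π.

u(x) = x^2·(3 − x), so u'(x) = 3*x*(2 - x).
u(x) = x^2·(3 − x) vanishes at x = 0 and x = 3, so u ∈ H^1_0(0, 3). Differentiate via the product rule and integrate the resulting polynomials term by term.
  ∫_0^3 u² dx = ∫_0^3 (x^6 - 6*x^5 + 9*x^4) dx. Term by term:
    ∫_0^3 x^6 dx = 2187/7;  ∫_0^3 -6*x^5 dx = -729;  ∫_0^3 9*x^4 dx = 2187/5.
  Sum: 2187/7 − 729 + 2187/5 = 729/35.
  ∫_0^3 (u')² dx = ∫_0^3 (9*x^4 - 36*x^3 + 36*x^2) dx. Term by term:
    ∫_0^3 9*x^4 dx = 2187/5;  ∫_0^3 -36*x^3 dx = -729;  ∫_0^3 36*x^2 dx = 324.
  Sum: 2187/5 − 729 + 324 = 162/5.
∫_0^3 u² dx = 729/35, so ||u||_L² = 27*sqrt(35)/35.
∫_0^3 (u')² dx = 162/5, so ||u'||_L² = 9*sqrt(10)/5.
Ratio ||u||_L² / ||u'||_L² = 3*sqrt(14)/14.
Sharp Poincaré constant on H^1_0(0, 3) is C_P = L/π = 3/π, achieved by sin(π/3·x).
A polynomial bump cannot attain the sharp Poincaré constant (only the first sine eigenfunction does), so the ratio is strictly less than C_P, consistent with ||u||_L² ≤ C_P ||u'||_L².


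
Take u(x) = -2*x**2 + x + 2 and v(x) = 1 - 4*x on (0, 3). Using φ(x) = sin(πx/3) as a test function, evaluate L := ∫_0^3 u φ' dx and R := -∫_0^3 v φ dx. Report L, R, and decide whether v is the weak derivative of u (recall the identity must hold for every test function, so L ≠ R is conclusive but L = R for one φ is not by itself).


LHS = 30/π, RHS = 30/π. Yes, v = u' weakly.

u(x) = -2*x**2 + x + 2, classical derivative u'(x) = 1 - 4*x.
φ(x) = sin(πx/3), so φ'(x) = π*cos(π*x/3)/3.
Note φ(0) = φ(3) = 0, so the boundary term u·φ vanishes.
LHS = ∫_0^3 u(x) φ'(x) dx = ∫_0^3 (-2*π*x^2*cos(π*x/3)/3 + π*x*cos(π*x/3)/3 + 2*π*cos(π*x/3)/3) dx. Term by term:
  ∫_0^3 2*π*cos(π*x/3)/3 dx = 0;  ∫_0^3 -2*π*x^2*cos(π*x/3)/3 dx = 36/π;  ∫_0^3 π*x*cos(π*x/3)/3 dx = -6/π.
Sum: 0 + 36/π − 6/π = 30/π.
So LHS = 30/π.
∫_0^3 v(x) φ(x) dx = ∫_0^3 (-4*x*sin(π*x/3) + sin(π*x/3)) dx. Term by term:
  ∫_0^3 -4*x*sin(π*x/3) dx = -36/π;  ∫_0^3 sin(π*x/3) dx = 6/π.
Sum: -36/π + 6/π = -30/π.
So RHS = -∫_0^3 v(x) φ(x) dx = 30/π.
LHS = RHS, so the identity holds for this test φ.
Moreover u is smooth here and v(x) = u'(x) = 1 - 4*x pointwise, so the identity holds for every test function. Hence v is the weak derivative of u.


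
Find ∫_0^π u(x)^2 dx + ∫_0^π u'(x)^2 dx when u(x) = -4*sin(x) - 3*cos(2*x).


||u||_{H^1(0,π)}^2 = -80 + 77*π/2

u'(x) = 6*sin(2*x) - 4*cos(x).
Expand u² and (u')² and integrate term by term on (0, π), using: for integers n ≥ 1, ∫_0^π sin²(nx) dx = ∫_0^π cos²(nx) dx = π/2; for n ≠ n', ∫_0^π sin(nx)sin(n'x) dx = ∫_0^π cos(nx)cos(n'x) dx = 0; and by product-to-sum, ∫_0^π sin(nx)cos(n'x) dx = ½∫_0^π [sin((n+n')x) + sin((n−n')x)] dx, which is 0 when n+n' is even and 2n/(n²−n'²) when n+n' is odd (it need not vanish on (0, π)).
  u² squared terms: (-4)²·∫sin(x)² dx = 16·π/2 = 8*π;  (-3)²·∫cos(2x)² dx = 9·π/2 = 9*π/2.
  u² cross terms: 2·(-4)·(-3)·∫sin(x)·cos(2x) dx = 24·(-2/3) = -16.
  So ∫_0^π u² dx = 8*π + 9*π/2 − 16 = -16 + 25*π/2.
  (u')² squared terms: (-4)²·∫cos(x)² dx = 16·π/2 = 8*π;  (6)²·∫sin(2x)² dx = 36·π/2 = 18*π.
  (u')² cross terms: 2·(-4)·(6)·∫cos(x)·sin(2x) dx = -48·(4/3) = -64.
  So ∫_0^π (u')² dx = 8*π + 18*π − 64 = -64 + 26*π.
||u||_{H^1}^2 = (-16 + 25*π/2) + (-64 + 26*π) = -80 + 77*π/2.


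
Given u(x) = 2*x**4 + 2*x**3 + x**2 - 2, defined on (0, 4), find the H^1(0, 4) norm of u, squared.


||u||_{H^1}^2 = 136194992/315

The H^1 norm (squared) on an interval (0, L) is
  ||u||_{H^1}^2 = ∫_0^L u(x)^2 dx + ∫_0^L u'(x)^2 dx.
Compute u'(x) = 8*x**3 + 6*x**2 + 2*x.
Then u(x)^2 = 4*x**8 + 8*x**7 + 8*x**6 + 4*x**5 - 7*x**4 - 8*x**3 - 4*x**2 + 4 and u'(x)^2 = 64*x**6 + 96*x**5 + 68*x**4 + 24*x**3 + 4*x**2.
Integrate each monomial from 0 to 4 using ∫_0^4 c·x^n dx = c·4^(n+1)/(n+1):
  ∫_0^4 u(x)^2 dx = ∫_0^4 (4*x^8 + 8*x^7 + 8*x^6 + 4*x^5 - 7*x^4 - 8*x^3 - 4*x^2 + 4) dx. Term by term:
    ∫_0^4 4*x^8 dx = 1048576/9;  ∫_0^4 8*x^7 dx = 65536;  ∫_0^4 8*x^6 dx = 131072/7;
    ∫_0^4 4*x^5 dx = 8192/3;  ∫_0^4 -7*x^4 dx = -7168/5;  ∫_0^4 -8*x^3 dx = -512;
    ∫_0^4 -4*x^2 dx = -256/3;  ∫_0^4 4 dx = 16.
  Sum: 1048576/9 + 65536 + 131072/7 + 8192/3 − 7168/5 − 512 − 256/3 + 16 = 63467696/315.
  ∫_0^4 u'(x)^2 dx = ∫_0^4 (64*x^6 + 96*x^5 + 68*x^4 + 24*x^3 + 4*x^2) dx. Term by term:
    ∫_0^4 64*x^6 dx = 1048576/7;  ∫_0^4 96*x^5 dx = 65536;  ∫_0^4 68*x^4 dx = 69632/5;
    ∫_0^4 24*x^3 dx = 1536;  ∫_0^4 4*x^2 dx = 256/3.
  Sum: 1048576/7 + 65536 + 69632/5 + 1536 + 256/3 = 24242432/105.
Adding: ||u||_{H^1}^2 = 63467696/315 + 24242432/105 = 136194992/315.


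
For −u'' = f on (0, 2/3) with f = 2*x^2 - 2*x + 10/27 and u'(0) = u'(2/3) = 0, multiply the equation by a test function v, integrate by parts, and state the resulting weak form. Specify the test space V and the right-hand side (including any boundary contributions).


V = H^1(0, 2/3) (no boundary constraint on v; u is determined up to an additive constant); weak form: ∫_0^2/3 u'v' dx = ∫_0^2/3 (2*x^2 - 2*x + 10/27) v dx for all v ∈ V.

Multiply both sides by a test function v and integrate from 0 to 2/3:
  ∫_0^2/3 −u''(x) v(x) dx = ∫_0^2/3 f(x) v(x) dx.
Integrate the LHS by parts once:
  ∫_0^2/3 −u'' v dx = −[u'(x) v(x)]_0^2/3 + ∫_0^2/3 u'(x) v'(x) dx.
Thus ∫_0^2/3 u'(x) v'(x) dx = ∫_0^2/3 f(x) v(x) dx + [u'(x) v(x)]_0^2/3.
Choose V so that boundary terms are either known or forced to vanish.
u has homogeneous Neumann: u'(0) = u'(2/3) = 0. So [u' v]_0^2/3 = 0·v(2/3) − 0·v(0) = 0 for any v; take V = H^1(0, 2/3).
Weak formulation: find u (satisfying any essential BC) such that ∫_0^2/3 u'(x) v'(x) dx = ∫_0^2/3 f v dx for all v ∈ V (homogeneous Neumann, so boundary terms vanish).
Substituting f(x) = 2*x^2 - 2*x + 10/27, the right-hand side is ∫_0^2/3 (2*x^2 - 2*x + 10/27) v dx.
Compatibility check (pure Neumann): taking v ≡ 1 ∈ V gives 0 = ∫_0^2/3 f dx + (0) − (0), i.e. ∫_0^2/3 f dx must equal u'(0) − u'(2/3) = 0. Indeed ∫_0^2/3 (2*x^2 - 2*x + 10/27) dx = 0, so the data are compatible. The solution is then unique only up to an additive constant (fix it e.g. by requiring ∫_0^2/3 u dx = 0).


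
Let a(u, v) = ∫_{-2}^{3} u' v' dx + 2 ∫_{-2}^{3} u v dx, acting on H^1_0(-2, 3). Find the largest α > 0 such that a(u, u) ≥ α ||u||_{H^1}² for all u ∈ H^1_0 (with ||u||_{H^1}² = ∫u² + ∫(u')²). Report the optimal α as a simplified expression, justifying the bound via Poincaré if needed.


α = 1

Coercivity of a(·,·) on H^1_0(-2, 3) means a(u, u) ≥ α ||u||_{H^1}² for every u ∈ H^1_0.
The interval has length L = 5, and Poincaré/coercivity depend only on L. Here a(u, u) = ∫(u')² + (2)·∫u².
Here c = 2 ≥ 1, so a(u,u) = ∫(u')² + c∫u² ≥ ∫(u')² + ∫u² = ||u||_{H^1}², i.e. α = 1 works. No larger α is possible: a(u,u) ≥ α||u||_{H^1}² means (1−α)∫(u')² ≥ (α−c)∫u², and for the modes u_n = sin(nπ(x−x₀)/L) (x₀ the left endpoint) one has ∫u_n²/∫(u_n')² = (L/(nπ))² → 0, so a(u_n,u_n)/||u_n||_{H^1}² → 1. Hence the optimal constant is α = 1.
Therefore α = 1.


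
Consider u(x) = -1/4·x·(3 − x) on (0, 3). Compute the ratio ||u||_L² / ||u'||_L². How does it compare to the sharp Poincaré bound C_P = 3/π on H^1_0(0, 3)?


||u||_L² / ||u'||_L² = 3*sqrt(10)/10 < C_P = 3/π.

u(x) = -1/4·x·(3 − x), so u'(x) = x/2 - 3/4.
u(x) = -1/4·x·(3 − x) vanishes at x = 0 and x = 3, so u ∈ H^1_0(0, 3). Differentiate via the product rule and integrate the resulting polynomials term by term.
  ∫_0^3 u² dx = ∫_0^3 (x^4/16 - 3*x^3/8 + 9*x^2/16) dx. Term by term:
    ∫_0^3 x^4/16 dx = 243/80;  ∫_0^3 -3*x^3/8 dx = -243/32;  ∫_0^3 9*x^2/16 dx = 81/16.
  Sum: 243/80 − 243/32 + 81/16 = 81/160.
  ∫_0^3 (u')² dx = ∫_0^3 (x^2/4 - 3*x/4 + 9/16) dx. Term by term:
    ∫_0^3 x^2/4 dx = 9/4;  ∫_0^3 -3*x/4 dx = -27/8;  ∫_0^3 9/16 dx = 27/16.
  Sum: 9/4 − 27/8 + 27/16 = 9/16.
∫_0^3 u² dx = 81/160, so ||u||_L² = 9*sqrt(10)/40.
∫_0^3 (u')² dx = 9/16, so ||u'||_L² = 3/4.
Ratio ||u||_L² / ||u'||_L² = 3*sqrt(10)/10.
Sharp Poincaré constant on H^1_0(0, 3) is C_P = L/π = 3/π, achieved by sin(π/3·x).
A polynomial bump cannot attain the sharp Poincaré constant (only the first sine eigenfunction does), so the ratio is strictly less than C_P, consistent with ||u||_L² ≤ C_P ||u'||_L².


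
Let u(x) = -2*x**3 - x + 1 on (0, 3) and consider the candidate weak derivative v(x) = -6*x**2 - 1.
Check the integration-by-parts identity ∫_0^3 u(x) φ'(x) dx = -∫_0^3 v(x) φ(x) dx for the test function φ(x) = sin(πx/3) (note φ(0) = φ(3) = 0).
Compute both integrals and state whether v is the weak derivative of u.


LHS = -648/π^3 + 168/π, RHS = -648/π^3 + 168/π. Yes, v = u' weakly.

u(x) = -2*x**3 - x + 1, classical derivative u'(x) = -6*x**2 - 1.
φ(x) = sin(πx/3), so φ'(x) = π*cos(π*x/3)/3.
Note φ(0) = φ(3) = 0, so the boundary term u·φ vanishes.
LHS = ∫_0^3 u(x) φ'(x) dx = ∫_0^3 (-2*π*x^3*cos(π*x/3)/3 - π*x*cos(π*x/3)/3 + π*cos(π*x/3)/3) dx. Term by term:
  ∫_0^3 π*cos(π*x/3)/3 dx = 0;  ∫_0^3 -2*π*x^3*cos(π*x/3)/3 dx = -648/π^3 + 162/π;  ∫_0^3 -π*x*cos(π*x/3)/3 dx = 6/π.
Sum: 0 + -648/π^3 + 162/π + 6/π = -648/π^3 + 168/π.
So LHS = -648/π^3 + 168/π.
∫_0^3 v(x) φ(x) dx = ∫_0^3 (-6*x^2*sin(π*x/3) - sin(π*x/3)) dx. Term by term:
  ∫_0^3 -sin(π*x/3) dx = -6/π;  ∫_0^3 -6*x^2*sin(π*x/3) dx = -162/π + 648/π^3.
Sum: -6/π + -162/π + 648/π^3 = -168/π + 648/π^3.
So RHS = -∫_0^3 v(x) φ(x) dx = -648/π^3 + 168/π.
LHS = RHS, so the identity holds for this test φ.
Moreover u is smooth here and v(x) = u'(x) = -6*x**2 - 1 pointwise, so the identity holds for every test function. Hence v is the weak derivative of u.


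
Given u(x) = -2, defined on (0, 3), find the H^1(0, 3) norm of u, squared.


||u||_{H^1}^2 = 12

The H^1 norm (squared) on an interval (0, L) is
  ||u||_{H^1}^2 = ∫_0^L u(x)^2 dx + ∫_0^L u'(x)^2 dx.
Compute u'(x) = 0.
Then u(x)^2 = 4 and u'(x)^2 = 0.
Integrate each monomial from 0 to 3 using ∫_0^3 c·x^n dx = c·3^(n+1)/(n+1):
  ∫_0^3 u(x)^2 dx = ∫_0^3 (4) dx. Term by term:
    ∫_0^3 4 dx = 12.
  ∫_0^3 u'(x)^2 dx = ∫_0^3 (0) dx. Term by term:
    ∫_0^3 0 dx = 0.
Adding: ||u||_{H^1}^2 = 12 + 0 = 12.


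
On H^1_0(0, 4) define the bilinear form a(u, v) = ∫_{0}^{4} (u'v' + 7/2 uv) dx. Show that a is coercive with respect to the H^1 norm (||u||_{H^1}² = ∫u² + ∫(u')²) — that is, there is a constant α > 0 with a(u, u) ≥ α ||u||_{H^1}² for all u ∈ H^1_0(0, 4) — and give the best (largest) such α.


α = 1

Coercivity of a(·,·) on H^1_0(0, 4) means a(u, u) ≥ α ||u||_{H^1}² for every u ∈ H^1_0.
The interval has length L = 4, and Poincaré/coercivity depend only on L. Here a(u, u) = ∫(u')² + (7/2)·∫u².
Here c = 7/2 ≥ 1, so a(u,u) = ∫(u')² + c∫u² ≥ ∫(u')² + ∫u² = ||u||_{H^1}², i.e. α = 1 works. No larger α is possible: a(u,u) ≥ α||u||_{H^1}² means (1−α)∫(u')² ≥ (α−c)∫u², and for the modes u_n = sin(nπ(x−x₀)/L) (x₀ the left endpoint) one has ∫u_n²/∫(u_n')² = (L/(nπ))² → 0, so a(u_n,u_n)/||u_n||_{H^1}² → 1. Hence the optimal constant is α = 1.
Therefore α = 1.


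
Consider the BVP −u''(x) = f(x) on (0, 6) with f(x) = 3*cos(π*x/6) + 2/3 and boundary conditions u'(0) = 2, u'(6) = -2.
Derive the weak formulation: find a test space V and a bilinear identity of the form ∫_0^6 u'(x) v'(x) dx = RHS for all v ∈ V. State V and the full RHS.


V = H^1(0, 6) (v unrestricted at boundary; u is determined up to an additive constant); weak form: ∫_0^6 u'v' dx = ∫_0^6 (3*cos(π*x/6) + 2/3) v dx − 2·v(6) − 2·v(0) for all v ∈ V.

Multiply both sides by a test function v and integrate from 0 to 6:
  ∫_0^6 −u''(x) v(x) dx = ∫_0^6 f(x) v(x) dx.
Integrate the LHS by parts once:
  ∫_0^6 −u'' v dx = −[u'(x) v(x)]_0^6 + ∫_0^6 u'(x) v'(x) dx.
Thus ∫_0^6 u'(x) v'(x) dx = ∫_0^6 f(x) v(x) dx + [u'(x) v(x)]_0^6.
Choose V so that boundary terms are either known or forced to vanish.
u has inhomogeneous Neumann u'(0) = 2, u'(6) = -2. [u' v]_0^6 = (-2)·v(6) − (2)·v(0) = − 2·v(6) − 2·v(0). Take V = H^1(0, 6); boundary term becomes part of RHS.
Weak formulation: find u (satisfying any essential BC) such that ∫_0^6 u'(x) v'(x) dx = ∫_0^6 f v dx − 2·v(6) − 2·v(0) for all v ∈ V (Neumann data are natural BCs: they enter the RHS as boundary terms).
Substituting f(x) = 3*cos(π*x/6) + 2/3, the right-hand side is ∫_0^6 (3*cos(π*x/6) + 2/3) v dx − 2·v(6) − 2·v(0).
Compatibility check (pure Neumann): taking v ≡ 1 ∈ V gives 0 = ∫_0^6 f dx + (-2) − (2), i.e. ∫_0^6 f dx must equal u'(0) − u'(6) = 4. Indeed ∫_0^6 (3*cos(π*x/6) + 2/3) dx = 4, so the data are compatible. The solution is then unique only up to an additive constant (fix it e.g. by requiring ∫_0^6 u dx = 0).


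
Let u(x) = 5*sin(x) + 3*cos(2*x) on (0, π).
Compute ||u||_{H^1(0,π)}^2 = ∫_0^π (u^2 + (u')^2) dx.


||u||_{H^1(0,π)}^2 = -100 + 95*π/2

u'(x) = -6*sin(2*x) + 5*cos(x).
Expand u² and (u')² and integrate term by term on (0, π), using: for integers n ≥ 1, ∫_0^π sin²(nx) dx = ∫_0^π cos²(nx) dx = π/2; for n ≠ n', ∫_0^π sin(nx)sin(n'x) dx = ∫_0^π cos(nx)cos(n'x) dx = 0; and by product-to-sum, ∫_0^π sin(nx)cos(n'x) dx = ½∫_0^π [sin((n+n')x) + sin((n−n')x)] dx, which is 0 when n+n' is even and 2n/(n²−n'²) when n+n' is odd (it need not vanish on (0, π)).
  u² squared terms: (3)²·∫cos(2x)² dx = 9·π/2 = 9*π/2;  (5)²·∫sin(x)² dx = 25·π/2 = 25*π/2.
  u² cross terms: 2·(3)·(5)·∫cos(2x)·sin(x) dx = 30·(-2/3) = -20.
  So ∫_0^π u² dx = 9*π/2 + 25*π/2 − 20 = -20 + 17*π.
  (u')² squared terms: (-6)²·∫sin(2x)² dx = 36·π/2 = 18*π;  (5)²·∫cos(x)² dx = 25·π/2 = 25*π/2.
  (u')² cross terms: 2·(-6)·(5)·∫sin(2x)·cos(x) dx = -60·(4/3) = -80.
  So ∫_0^π (u')² dx = 18*π + 25*π/2 − 80 = -80 + 61*π/2.
||u||_{H^1}^2 = (-20 + 17*π) + (-80 + 61*π/2) = -100 + 95*π/2.


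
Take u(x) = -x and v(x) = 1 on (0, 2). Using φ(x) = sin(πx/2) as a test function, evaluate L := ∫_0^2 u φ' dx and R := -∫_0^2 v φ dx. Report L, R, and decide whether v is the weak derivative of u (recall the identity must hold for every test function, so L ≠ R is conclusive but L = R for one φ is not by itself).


LHS = 4/π, RHS = -4/π. No, v is not the weak derivative of u.

u(x) = -x, classical derivative u'(x) = -1.
φ(x) = sin(πx/2), so φ'(x) = π*cos(π*x/2)/2.
Note φ(0) = φ(2) = 0, so the boundary term u·φ vanishes.
LHS = ∫_0^2 u(x) φ'(x) dx = ∫_0^2 (-π*x*cos(π*x/2)/2) dx. Term by term:
  ∫_0^2 -π*x*cos(π*x/2)/2 dx = 4/π.
So LHS = 4/π.
∫_0^2 v(x) φ(x) dx = ∫_0^2 (sin(π*x/2)) dx. Term by term:
  ∫_0^2 sin(π*x/2) dx = 4/π.
So RHS = -∫_0^2 v(x) φ(x) dx = -4/π.
LHS − RHS = 8/π ≠ 0, so the identity fails.
(For a valid weak derivative the identity must hold for EVERY test function, in particular this one. The failure shows v is NOT the weak derivative of u.)
Correct weak derivative would be u'(x) = -1.


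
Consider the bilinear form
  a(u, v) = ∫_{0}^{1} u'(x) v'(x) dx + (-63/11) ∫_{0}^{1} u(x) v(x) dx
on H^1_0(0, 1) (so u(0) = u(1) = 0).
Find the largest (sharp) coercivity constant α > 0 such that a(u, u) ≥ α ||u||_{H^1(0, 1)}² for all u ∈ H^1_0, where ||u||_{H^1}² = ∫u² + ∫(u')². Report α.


α = (-63/11 + π^2)/(1 + π^2)

Coercivity of a(·,·) on H^1_0(0, 1) means a(u, u) ≥ α ||u||_{H^1}² for every u ∈ H^1_0.
The interval has length L = 1, and Poincaré/coercivity depend only on L. Here a(u, u) = ∫(u')² + (-63/11)·∫u².
Here c = -63/11 < 0 with |c| < (π/L)² = π^2, so coercivity still holds. The condition a(u,u) ≥ α||u||_{H^1}² reads (1−α)∫(u')² ≥ (α−c)∫u². Any admissible α is ≤ 1 (rapidly oscillating u have ∫u²/∫(u')² → 0), and α = 1 would force 0 ≥ (1−c)∫u², impossible since c < 1; so 1−α > 0. By the sharp Poincaré inequality on H^1_0 of an interval of length L, ∫(u')² ≥ (π/L)²∫u² with equality for the first sine mode sin(π(x−x₀)/L) (x₀ the left endpoint), so the inequality holds for all u iff (1−α)(π/L)² ≥ α − c, i.e. α ≤ ((π/L)² + c)/((π/L)² + 1) = (1 + c(L/π)²)/(1 + (L/π)²). (Direct route, valid since c ≤ 0: Poincaré gives c∫u² ≥ c(L/π)²∫(u')², so a(u,u) ≥ (1 + c(L/π)²)∫(u')², while ||u||_{H^1}² ≤ (1 + (L/π)²)∫(u')²; dividing yields the same α.) With (π/L)² = π^2 and c = -63/11, the largest admissible constant is α = ((π/L)² + c)/((π/L)² + 1).
Simplifying, α = (-63/11 + π^2)/(1 + π^2).


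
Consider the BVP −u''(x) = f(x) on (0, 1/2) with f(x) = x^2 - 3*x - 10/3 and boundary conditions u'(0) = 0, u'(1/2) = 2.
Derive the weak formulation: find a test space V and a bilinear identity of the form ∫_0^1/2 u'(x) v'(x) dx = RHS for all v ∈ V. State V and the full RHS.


V = H^1(0, 1/2) (v unrestricted at boundary; u is determined up to an additive constant); weak form: ∫_0^1/2 u'v' dx = ∫_0^1/2 (x^2 - 3*x - 10/3) v dx + 2·v(1/2) for all v ∈ V.

Multiply both sides by a test function v and integrate from 0 to 1/2:
  ∫_0^1/2 −u''(x) v(x) dx = ∫_0^1/2 f(x) v(x) dx.
Integrate the LHS by parts once:
  ∫_0^1/2 −u'' v dx = −[u'(x) v(x)]_0^1/2 + ∫_0^1/2 u'(x) v'(x) dx.
Thus ∫_0^1/2 u'(x) v'(x) dx = ∫_0^1/2 f(x) v(x) dx + [u'(x) v(x)]_0^1/2.
Choose V so that boundary terms are either known or forced to vanish.
u has inhomogeneous Neumann u'(0) = 0, u'(1/2) = 2. [u' v]_0^1/2 = (2)·v(1/2) − (0)·v(0) = 2·v(1/2). Take V = H^1(0, 1/2); boundary term becomes part of RHS.
Weak formulation: find u (satisfying any essential BC) such that ∫_0^1/2 u'(x) v'(x) dx = ∫_0^1/2 f v dx + 2·v(1/2) for all v ∈ V (Neumann data are natural BCs: they enter the RHS as boundary terms).
Substituting f(x) = x^2 - 3*x - 10/3, the right-hand side is ∫_0^1/2 (x^2 - 3*x - 10/3) v dx + 2·v(1/2).
Compatibility check (pure Neumann): taking v ≡ 1 ∈ V gives 0 = ∫_0^1/2 f dx + (2) − (0), i.e. ∫_0^1/2 f dx must equal u'(0) − u'(1/2) = -2. Indeed ∫_0^1/2 (x^2 - 3*x - 10/3) dx = -2, so the data are compatible. The solution is then unique only up to an additive constant (fix it e.g. by requiring ∫_0^1/2 u dx = 0).


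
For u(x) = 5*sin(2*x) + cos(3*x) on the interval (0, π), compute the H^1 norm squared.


||u||_{H^1(0,π)}^2 = -80 + 135*π/2

u'(x) = -3*sin(3*x) + 10*cos(2*x).
Expand u² and (u')² and integrate term by term on (0, π), using: for integers n ≥ 1, ∫_0^π sin²(nx) dx = ∫_0^π cos²(nx) dx = π/2; for n ≠ n', ∫_0^π sin(nx)sin(n'x) dx = ∫_0^π cos(nx)cos(n'x) dx = 0; and by product-to-sum, ∫_0^π sin(nx)cos(n'x) dx = ½∫_0^π [sin((n+n')x) + sin((n−n')x)] dx, which is 0 when n+n' is even and 2n/(n²−n'²) when n+n' is odd (it need not vanish on (0, π)).
  u² squared terms: (5)²·∫sin(2x)² dx = 25·π/2 = 25*π/2;  (1)²·∫cos(3x)² dx = 1·π/2 = π/2.
  u² cross terms: 2·(5)·(1)·∫sin(2x)·cos(3x) dx = 10·(-4/5) = -8.
  So ∫_0^π u² dx = 25*π/2 + π/2 − 8 = -8 + 13*π.
  (u')² squared terms: (-3)²·∫sin(3x)² dx = 9·π/2 = 9*π/2;  (10)²·∫cos(2x)² dx = 100·π/2 = 50*π.
  (u')² cross terms: 2·(-3)·(10)·∫sin(3x)·cos(2x) dx = -60·(6/5) = -72.
  So ∫_0^π (u')² dx = 9*π/2 + 50*π − 72 = -72 + 109*π/2.
||u||_{H^1}^2 = (-8 + 13*π) + (-72 + 109*π/2) = -80 + 135*π/2.


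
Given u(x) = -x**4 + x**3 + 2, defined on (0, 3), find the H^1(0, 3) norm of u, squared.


||u||_{H^1}^2 = 91785/28

The H^1 norm (squared) on an interval (0, L) is
  ||u||_{H^1}^2 = ∫_0^L u(x)^2 dx + ∫_0^L u'(x)^2 dx.
Compute u'(x) = -4*x**3 + 3*x**2.
Then u(x)^2 = x**8 - 2*x**7 + x**6 - 4*x**4 + 4*x**3 + 4 and u'(x)^2 = 16*x**6 - 24*x**5 + 9*x**4.
Integrate each monomial from 0 to 3 using ∫_0^3 c·x^n dx = c·3^(n+1)/(n+1):
  ∫_0^3 u(x)^2 dx = ∫_0^3 (x^8 - 2*x^7 + x^6 - 4*x^4 + 4*x^3 + 4) dx. Term by term:
    ∫_0^3 x^8 dx = 2187;  ∫_0^3 -2*x^7 dx = -6561/4;  ∫_0^3 x^6 dx = 2187/7;
    ∫_0^3 -4*x^4 dx = -972/5;  ∫_0^3 4*x^3 dx = 81;  ∫_0^3 4 dx = 12.
  Sum: 2187 − 6561/4 + 2187/7 − 972/5 + 81 + 12 = 106089/140.
  ∫_0^3 u'(x)^2 dx = ∫_0^3 (16*x^6 - 24*x^5 + 9*x^4) dx. Term by term:
    ∫_0^3 16*x^6 dx = 34992/7;  ∫_0^3 -24*x^5 dx = -2916;  ∫_0^3 9*x^4 dx = 2187/5.
  Sum: 34992/7 − 2916 + 2187/5 = 88209/35.
Adding: ||u||_{H^1}^2 = 106089/140 + 88209/35 = 91785/28.
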